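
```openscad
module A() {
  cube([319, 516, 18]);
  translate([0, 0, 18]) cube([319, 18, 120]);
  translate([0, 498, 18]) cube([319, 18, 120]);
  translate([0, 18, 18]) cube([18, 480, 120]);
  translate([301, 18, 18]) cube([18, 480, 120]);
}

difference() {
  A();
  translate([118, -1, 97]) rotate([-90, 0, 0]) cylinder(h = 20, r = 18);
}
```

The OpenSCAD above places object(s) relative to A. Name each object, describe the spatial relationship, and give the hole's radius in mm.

A is an open box. The open box has a circular hole through its front wall. The hole's radius is 18 mm.

The subtracted cylinder has r = 18 mm.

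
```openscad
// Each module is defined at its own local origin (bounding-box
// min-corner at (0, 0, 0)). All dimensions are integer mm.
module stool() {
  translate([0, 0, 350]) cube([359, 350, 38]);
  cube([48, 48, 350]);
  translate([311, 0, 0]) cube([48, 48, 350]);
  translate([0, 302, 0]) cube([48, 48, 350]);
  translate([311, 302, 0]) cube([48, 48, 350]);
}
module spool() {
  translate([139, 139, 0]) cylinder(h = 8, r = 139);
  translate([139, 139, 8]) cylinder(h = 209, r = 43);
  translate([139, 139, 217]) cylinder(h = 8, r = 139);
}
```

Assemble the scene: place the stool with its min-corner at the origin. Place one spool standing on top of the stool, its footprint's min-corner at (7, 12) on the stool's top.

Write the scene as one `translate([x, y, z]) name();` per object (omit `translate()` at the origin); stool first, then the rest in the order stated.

stool();
translate([7, 12, 388]) spool();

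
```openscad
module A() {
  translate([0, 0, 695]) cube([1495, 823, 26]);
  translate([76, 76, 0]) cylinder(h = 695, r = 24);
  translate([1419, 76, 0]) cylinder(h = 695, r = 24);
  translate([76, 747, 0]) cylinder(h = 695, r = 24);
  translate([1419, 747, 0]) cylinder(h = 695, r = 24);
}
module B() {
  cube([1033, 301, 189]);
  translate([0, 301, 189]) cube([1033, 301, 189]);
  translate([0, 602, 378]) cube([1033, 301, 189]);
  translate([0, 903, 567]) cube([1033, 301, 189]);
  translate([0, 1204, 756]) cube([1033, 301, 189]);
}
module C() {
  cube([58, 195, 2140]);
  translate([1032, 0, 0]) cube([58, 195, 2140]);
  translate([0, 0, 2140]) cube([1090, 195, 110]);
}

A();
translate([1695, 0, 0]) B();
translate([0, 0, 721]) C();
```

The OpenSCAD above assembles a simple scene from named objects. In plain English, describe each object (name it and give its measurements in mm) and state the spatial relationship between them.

A is a rectangular dining table. The top is 1495×823×26 mm with its upper surface at z = 721 mm. It stands on four round legs of 48 mm diameter, each leg's bounding box inset 52 mm from the nearest pair of top edges, running from the floor to the underside of the top.

B is a straight staircase of 5 solid steps. Each step is 1033 mm wide (x), 301 mm deep (y, the going) and 189 mm tall (the rise). The first step rests on the floor; each subsequent step sits one going further in +y and one rise higher in +z, directly behind and above the previous step with no overlap.

C is a door frame. The clear opening is 974 mm wide and 2140 mm high. Two 58 mm wide jambs, 195 mm deep, stand either side of the opening from the floor to the top of the opening. A 110 mm thick head sits across the top of both jambs, spanning the full outside width of the frame.

The staircase is on the floor beside the table on its +x side. The door frame is on top of the table.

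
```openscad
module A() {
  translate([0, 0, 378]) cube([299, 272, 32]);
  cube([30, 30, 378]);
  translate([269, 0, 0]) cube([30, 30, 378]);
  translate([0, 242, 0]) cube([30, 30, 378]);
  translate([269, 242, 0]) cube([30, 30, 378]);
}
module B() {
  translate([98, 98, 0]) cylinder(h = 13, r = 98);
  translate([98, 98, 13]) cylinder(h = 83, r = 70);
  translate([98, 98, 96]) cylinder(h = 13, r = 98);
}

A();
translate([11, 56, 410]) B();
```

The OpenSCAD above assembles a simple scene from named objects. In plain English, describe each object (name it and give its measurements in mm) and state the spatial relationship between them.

A is a simple wooden stool: a rectangular seat 299 mm (x) by 272 mm (y), 32 mm thick, top face at z = 410 mm, on four square legs, each 30×30 mm in cross-section. The legs rest on z = 0, each flush with a corner of the seat.

B is a spool: two coaxial disc flanges of radius 98 mm and thickness 13 mm, joined by a core cylinder of radius 70 mm and height 83 mm. The lower flange rests on z = 0 and the three cylinders share a vertical axis.

The spool is on top of the stool.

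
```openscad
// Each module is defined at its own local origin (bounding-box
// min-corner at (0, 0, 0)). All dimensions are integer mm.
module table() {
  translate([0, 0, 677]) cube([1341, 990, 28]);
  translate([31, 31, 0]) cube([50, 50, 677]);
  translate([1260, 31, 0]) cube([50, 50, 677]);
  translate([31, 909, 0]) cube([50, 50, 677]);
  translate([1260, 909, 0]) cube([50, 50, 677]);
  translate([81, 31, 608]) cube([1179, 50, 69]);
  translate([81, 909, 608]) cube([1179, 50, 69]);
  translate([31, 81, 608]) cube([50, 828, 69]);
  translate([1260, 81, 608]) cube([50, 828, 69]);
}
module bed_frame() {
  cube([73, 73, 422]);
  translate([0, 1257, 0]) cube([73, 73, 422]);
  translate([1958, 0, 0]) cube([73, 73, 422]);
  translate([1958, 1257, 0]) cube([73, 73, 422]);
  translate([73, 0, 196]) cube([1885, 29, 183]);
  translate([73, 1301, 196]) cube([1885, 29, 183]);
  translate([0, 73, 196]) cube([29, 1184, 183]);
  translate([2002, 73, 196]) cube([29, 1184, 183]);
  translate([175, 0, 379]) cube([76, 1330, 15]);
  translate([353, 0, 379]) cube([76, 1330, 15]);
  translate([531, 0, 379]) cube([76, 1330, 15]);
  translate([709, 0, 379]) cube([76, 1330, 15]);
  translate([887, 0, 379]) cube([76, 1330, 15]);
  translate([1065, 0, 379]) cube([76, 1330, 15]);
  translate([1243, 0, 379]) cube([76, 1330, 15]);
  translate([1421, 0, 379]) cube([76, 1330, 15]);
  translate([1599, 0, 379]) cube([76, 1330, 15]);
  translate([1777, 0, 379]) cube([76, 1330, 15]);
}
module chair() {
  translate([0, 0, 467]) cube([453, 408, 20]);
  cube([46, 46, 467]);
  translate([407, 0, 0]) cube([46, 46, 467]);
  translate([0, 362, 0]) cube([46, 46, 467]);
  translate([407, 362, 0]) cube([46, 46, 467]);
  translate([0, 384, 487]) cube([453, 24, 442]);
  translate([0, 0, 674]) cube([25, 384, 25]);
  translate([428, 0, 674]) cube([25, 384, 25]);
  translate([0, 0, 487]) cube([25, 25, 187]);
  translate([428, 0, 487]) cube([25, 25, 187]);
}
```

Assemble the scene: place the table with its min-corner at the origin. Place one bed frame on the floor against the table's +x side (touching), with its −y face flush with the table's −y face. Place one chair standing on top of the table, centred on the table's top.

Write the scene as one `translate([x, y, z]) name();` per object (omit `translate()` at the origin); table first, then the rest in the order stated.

table();
translate([1341, 0, 0]) bed_frame();
translate([444, 291, 705]) chair();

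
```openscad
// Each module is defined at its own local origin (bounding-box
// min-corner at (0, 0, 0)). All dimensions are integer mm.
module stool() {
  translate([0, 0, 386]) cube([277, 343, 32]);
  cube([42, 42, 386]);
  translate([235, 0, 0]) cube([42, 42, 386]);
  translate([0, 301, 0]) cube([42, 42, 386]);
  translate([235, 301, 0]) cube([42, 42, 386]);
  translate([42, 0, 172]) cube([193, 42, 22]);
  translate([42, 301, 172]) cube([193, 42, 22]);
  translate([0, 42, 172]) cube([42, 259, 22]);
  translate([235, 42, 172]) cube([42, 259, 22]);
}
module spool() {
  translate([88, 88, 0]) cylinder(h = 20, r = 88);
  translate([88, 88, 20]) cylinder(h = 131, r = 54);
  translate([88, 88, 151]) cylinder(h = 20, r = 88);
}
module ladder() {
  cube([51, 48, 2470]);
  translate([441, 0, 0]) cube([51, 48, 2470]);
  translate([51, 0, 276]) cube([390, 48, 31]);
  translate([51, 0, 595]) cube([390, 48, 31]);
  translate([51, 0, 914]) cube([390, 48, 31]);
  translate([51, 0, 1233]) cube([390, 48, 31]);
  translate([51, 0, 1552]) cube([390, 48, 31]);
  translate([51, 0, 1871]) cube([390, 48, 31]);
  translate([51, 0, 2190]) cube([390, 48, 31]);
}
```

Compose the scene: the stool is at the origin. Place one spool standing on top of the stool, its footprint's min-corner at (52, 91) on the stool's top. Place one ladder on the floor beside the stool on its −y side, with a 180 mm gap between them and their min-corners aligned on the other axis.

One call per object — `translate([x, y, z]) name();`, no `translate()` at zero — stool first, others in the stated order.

stool();
translate([52, 91, 418]) spool();
translate([0, -228, 0]) ladder();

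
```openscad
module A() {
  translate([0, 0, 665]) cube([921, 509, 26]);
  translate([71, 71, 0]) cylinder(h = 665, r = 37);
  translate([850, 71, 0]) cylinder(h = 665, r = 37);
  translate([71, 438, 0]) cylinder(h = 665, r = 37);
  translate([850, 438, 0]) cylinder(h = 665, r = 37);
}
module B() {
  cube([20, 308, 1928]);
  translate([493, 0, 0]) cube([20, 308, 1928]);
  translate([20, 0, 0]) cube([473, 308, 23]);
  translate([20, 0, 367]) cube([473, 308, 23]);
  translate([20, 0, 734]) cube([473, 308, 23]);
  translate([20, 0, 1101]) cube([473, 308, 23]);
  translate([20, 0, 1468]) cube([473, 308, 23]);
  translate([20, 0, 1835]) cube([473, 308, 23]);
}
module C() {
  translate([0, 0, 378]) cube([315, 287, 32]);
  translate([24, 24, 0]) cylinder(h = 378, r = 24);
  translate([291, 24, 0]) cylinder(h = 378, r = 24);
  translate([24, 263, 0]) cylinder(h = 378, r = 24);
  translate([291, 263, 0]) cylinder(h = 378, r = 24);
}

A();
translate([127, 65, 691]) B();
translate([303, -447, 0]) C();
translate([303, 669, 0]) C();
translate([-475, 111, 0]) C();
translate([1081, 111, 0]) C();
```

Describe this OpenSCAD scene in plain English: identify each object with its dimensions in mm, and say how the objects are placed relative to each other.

A is a table with a 921×509 mm rectangular top, 26 mm thick, top surface at z = 691 mm, supported by four round legs of 74 mm diameter, each leg's bounding box inset 34 mm from the nearest pair of top edges, running from the floor.

B is an open bookshelf. Two side panels, each 20 mm thick, 308 mm deep and 1928 mm tall, stand 513 mm apart (outside-to-outside). Between them sit 6 shelves, each 23 mm thick and 308 mm deep, spanning the full gap between the sides. The bottom shelf rests on the floor (its underside at z = 0) and the clear gap between one shelf's top and the next shelf's underside is 344 mm.

C is a simple wooden stool: a rectangular seat 315 mm (x) by 287 mm (y), 32 mm thick, top face at z = 410 mm, on four round legs, each 48 mm in diameter. The legs rest on z = 0, each leg's axis is inset half a diameter from the nearest pair of seat edges (so the leg's bounding box is flush with the corner).

The bookshelf is on top of the table. Four stools sit around the table at the −y, +y, −x, +x sides.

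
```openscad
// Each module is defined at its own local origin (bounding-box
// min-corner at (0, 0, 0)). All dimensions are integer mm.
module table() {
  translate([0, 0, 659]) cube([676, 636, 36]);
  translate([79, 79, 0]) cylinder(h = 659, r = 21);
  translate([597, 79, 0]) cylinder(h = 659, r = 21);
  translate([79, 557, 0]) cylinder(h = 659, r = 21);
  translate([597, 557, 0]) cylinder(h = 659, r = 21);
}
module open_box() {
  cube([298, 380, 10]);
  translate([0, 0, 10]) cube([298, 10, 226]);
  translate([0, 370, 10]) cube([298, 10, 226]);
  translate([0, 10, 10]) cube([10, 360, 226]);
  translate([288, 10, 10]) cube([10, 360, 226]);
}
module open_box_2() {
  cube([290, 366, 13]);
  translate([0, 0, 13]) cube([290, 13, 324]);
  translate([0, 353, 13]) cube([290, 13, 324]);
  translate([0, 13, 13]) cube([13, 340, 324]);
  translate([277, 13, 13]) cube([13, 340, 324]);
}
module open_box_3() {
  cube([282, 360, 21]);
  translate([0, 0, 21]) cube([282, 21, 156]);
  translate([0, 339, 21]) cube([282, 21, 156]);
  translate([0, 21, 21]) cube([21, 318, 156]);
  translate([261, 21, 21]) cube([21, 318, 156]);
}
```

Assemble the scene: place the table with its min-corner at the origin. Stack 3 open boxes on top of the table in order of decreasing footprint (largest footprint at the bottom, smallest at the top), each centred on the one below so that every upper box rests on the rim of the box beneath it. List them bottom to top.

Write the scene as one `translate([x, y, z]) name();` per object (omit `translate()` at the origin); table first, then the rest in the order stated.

table();
translate([189, 128, 695]) open_box();
translate([193, 135, 931]) open_box_2();
translate([197, 138, 1268]) open_box_3();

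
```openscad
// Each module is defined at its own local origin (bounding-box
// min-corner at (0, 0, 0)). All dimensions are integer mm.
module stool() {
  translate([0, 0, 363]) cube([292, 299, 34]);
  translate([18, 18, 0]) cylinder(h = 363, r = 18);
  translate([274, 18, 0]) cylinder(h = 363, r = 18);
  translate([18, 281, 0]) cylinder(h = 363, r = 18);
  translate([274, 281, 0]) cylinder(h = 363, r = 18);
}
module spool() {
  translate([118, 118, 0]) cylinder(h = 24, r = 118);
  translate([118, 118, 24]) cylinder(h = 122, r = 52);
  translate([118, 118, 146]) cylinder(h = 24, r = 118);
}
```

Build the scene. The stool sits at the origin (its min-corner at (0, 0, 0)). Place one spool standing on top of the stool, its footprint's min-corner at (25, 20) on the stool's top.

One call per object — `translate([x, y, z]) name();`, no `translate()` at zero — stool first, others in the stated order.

stool();
translate([25, 20, 397]) spool();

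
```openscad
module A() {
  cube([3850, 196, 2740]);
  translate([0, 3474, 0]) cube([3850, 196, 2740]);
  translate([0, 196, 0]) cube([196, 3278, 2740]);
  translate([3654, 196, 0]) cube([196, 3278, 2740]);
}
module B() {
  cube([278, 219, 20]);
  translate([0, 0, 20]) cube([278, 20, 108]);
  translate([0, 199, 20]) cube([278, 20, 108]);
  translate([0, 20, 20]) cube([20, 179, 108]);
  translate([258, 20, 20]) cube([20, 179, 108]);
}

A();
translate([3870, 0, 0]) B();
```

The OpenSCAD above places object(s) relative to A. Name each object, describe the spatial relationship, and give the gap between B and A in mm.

A is a house frame. B is an open box. The open box is on the floor beside the house frame on its +x side. The gap between the open box and the house frame is 20 mm.

The open box's nearest face is 20 mm from the house frame's +x face.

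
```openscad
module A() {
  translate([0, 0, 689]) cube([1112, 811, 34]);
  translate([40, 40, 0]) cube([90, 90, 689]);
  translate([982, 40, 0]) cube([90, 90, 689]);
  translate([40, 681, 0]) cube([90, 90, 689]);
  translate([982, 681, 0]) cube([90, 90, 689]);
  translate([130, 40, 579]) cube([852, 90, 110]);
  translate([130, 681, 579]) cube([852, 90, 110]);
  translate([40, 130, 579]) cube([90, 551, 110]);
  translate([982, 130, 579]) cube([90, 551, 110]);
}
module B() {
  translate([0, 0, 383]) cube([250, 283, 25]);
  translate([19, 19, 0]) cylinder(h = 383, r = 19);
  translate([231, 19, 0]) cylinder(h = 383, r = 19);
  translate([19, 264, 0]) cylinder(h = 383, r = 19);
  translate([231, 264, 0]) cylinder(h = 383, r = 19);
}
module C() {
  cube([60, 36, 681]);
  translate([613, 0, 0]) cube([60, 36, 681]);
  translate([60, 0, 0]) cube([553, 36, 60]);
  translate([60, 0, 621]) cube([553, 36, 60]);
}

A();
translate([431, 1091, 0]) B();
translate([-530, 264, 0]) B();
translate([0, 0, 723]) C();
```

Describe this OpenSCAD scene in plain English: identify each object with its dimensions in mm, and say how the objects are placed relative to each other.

A is a rectangular dining table. The top is 1112×811×34 mm with its upper surface at z = 723 mm. It stands on four 90×90 mm square legs, each inset 40 mm from the nearest pair of top edges, running from the floor to the underside of the top. Four apron rails, 90 mm thick and 110 mm tall, run between adjacent legs with their top edges flush with the underside of the top and their outer faces flush with the legs' outer faces.

B is a four-legged stool. The seat is a 250×283×25 mm slab whose top surface is at z = 408 mm; four round legs, each 38 mm in diameter, run from the floor (z = 0) to the underside of the seat, each leg's axis is inset half a diameter from the nearest pair of seat edges (so the leg's bounding box is flush with the corner).

C is a picture frame with a 553×561 mm rectangular opening (x by z) and a uniform 60 mm border on every side. Frame depth is 36 mm along y. It is built from two vertical stiles running the full outside height and two horizontal rails spanning the gap between the stiles.

Two stools sit around the table at the +y, −x sides. The picture frame is on top of the table.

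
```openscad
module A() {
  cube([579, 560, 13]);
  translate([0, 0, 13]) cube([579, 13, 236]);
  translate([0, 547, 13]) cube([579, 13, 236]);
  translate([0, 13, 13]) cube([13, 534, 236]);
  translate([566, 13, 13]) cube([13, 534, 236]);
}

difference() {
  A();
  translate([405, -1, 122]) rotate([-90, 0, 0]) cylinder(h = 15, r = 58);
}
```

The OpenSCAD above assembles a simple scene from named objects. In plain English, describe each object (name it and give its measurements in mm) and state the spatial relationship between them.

A is an open-topped rectangular box: outside dimensions 579×560×249 mm, with a uniform wall and base thickness of 13 mm. The base is a full 579×560 slab on the floor; four walls sit on top of the base. The front and back walls (the −y and +y sides) span the full width; the two side walls fit between them.

The open box has a circular hole of radius 58 mm through its front wall, centred at (x = 405, z = 122).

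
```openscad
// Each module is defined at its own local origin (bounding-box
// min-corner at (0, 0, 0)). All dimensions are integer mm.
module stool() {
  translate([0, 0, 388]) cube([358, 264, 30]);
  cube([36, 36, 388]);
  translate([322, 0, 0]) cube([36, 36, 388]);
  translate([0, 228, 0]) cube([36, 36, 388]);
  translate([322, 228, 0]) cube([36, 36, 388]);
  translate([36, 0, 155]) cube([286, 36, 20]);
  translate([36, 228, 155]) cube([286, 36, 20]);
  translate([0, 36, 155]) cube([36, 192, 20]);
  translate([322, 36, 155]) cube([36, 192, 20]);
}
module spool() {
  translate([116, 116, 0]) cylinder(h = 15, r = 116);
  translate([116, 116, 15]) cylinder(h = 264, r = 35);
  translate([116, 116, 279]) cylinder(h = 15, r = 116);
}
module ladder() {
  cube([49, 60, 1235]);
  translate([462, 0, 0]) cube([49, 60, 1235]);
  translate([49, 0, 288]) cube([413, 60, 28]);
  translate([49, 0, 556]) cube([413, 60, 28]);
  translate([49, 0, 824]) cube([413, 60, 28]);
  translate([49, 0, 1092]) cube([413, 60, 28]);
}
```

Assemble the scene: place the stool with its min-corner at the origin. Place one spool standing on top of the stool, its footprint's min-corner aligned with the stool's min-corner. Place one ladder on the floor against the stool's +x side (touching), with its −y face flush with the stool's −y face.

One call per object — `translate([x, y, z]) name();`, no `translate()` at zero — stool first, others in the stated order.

stool();
translate([0, 0, 418]) spool();
translate([358, 0, 0]) ladder();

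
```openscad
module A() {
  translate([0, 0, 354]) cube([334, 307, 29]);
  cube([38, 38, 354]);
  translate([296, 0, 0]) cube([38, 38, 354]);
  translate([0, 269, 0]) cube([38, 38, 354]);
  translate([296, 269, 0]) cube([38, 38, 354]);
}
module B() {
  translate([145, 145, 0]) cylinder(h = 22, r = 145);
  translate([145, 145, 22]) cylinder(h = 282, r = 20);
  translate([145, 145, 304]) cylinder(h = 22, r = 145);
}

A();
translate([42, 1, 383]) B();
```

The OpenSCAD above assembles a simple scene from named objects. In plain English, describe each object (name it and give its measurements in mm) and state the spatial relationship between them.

A is a four-legged stool. The seat is a 334×307×29 mm slab whose top surface is at z = 383 mm; four square legs, each 38×38 mm in cross-section, run from the floor (z = 0) to the underside of the seat, each flush with a corner of the seat.

B is a spool: two coaxial disc flanges of radius 145 mm and thickness 22 mm, joined by a core cylinder of radius 20 mm and height 282 mm. The lower flange rests on z = 0 and the three cylinders share a vertical axis.

The spool is on top of the stool.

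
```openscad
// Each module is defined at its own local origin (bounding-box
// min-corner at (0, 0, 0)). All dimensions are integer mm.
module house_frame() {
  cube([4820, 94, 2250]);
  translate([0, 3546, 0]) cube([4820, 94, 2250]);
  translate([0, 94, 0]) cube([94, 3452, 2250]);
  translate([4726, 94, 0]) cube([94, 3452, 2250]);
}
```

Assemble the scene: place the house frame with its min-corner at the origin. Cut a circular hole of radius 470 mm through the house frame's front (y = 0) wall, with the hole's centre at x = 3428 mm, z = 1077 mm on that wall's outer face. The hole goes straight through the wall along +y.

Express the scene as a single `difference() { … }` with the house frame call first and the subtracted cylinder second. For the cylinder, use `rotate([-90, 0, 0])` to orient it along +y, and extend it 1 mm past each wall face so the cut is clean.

difference() {
  house_frame();
  translate([3428, -1, 1077]) rotate([-90, 0, 0]) cylinder(h = 96, r = 470);
}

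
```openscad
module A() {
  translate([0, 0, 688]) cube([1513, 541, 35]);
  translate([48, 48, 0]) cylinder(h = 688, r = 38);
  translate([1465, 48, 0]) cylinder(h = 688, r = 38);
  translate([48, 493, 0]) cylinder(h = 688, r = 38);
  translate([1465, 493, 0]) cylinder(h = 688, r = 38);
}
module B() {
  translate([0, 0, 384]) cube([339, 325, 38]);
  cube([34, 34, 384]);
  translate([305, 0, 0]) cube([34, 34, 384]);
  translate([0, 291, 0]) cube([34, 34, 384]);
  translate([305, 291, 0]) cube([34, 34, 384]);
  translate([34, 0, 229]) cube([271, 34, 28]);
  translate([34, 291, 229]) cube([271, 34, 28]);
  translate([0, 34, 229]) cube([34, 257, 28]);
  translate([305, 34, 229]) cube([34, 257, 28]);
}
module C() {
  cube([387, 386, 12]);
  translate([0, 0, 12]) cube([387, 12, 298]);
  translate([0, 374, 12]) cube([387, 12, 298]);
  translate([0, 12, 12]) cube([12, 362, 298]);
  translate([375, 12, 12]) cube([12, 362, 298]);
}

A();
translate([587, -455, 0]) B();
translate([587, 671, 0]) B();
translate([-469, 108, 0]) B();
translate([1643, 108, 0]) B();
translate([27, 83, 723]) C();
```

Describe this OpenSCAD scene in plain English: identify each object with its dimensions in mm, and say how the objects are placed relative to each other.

A is a table with a 1513×541 mm rectangular top, 35 mm thick, top surface at z = 723 mm, supported by four round legs of 76 mm diameter, each leg's bounding box inset 10 mm from the nearest pair of top edges, running from the floor.

B is a four-legged stool. The seat is 339×325 mm, 38 mm thick, top at z = 422 mm. It stands on four square legs, each 34×34 mm in cross-section, from z = 0 to the seat underside, each flush with a corner of the seat. Four stretchers, 34 mm wide and 28 mm tall, connect adjacent legs with their undersides at z = 229 mm, each running between the inner faces of the legs it joins and aligned with the legs' outer faces on the other axis.

C is an open-topped rectangular box: outside dimensions 387×386×310 mm, with a uniform wall and base thickness of 12 mm. The base is a full 387×386 slab on the floor; four walls sit on top of the base. The front and back walls (the −y and +y sides) span the full width; the two side walls fit between them.

Four stools sit around the table at the −y, +y, −x, +x sides. The open box is on top of the table.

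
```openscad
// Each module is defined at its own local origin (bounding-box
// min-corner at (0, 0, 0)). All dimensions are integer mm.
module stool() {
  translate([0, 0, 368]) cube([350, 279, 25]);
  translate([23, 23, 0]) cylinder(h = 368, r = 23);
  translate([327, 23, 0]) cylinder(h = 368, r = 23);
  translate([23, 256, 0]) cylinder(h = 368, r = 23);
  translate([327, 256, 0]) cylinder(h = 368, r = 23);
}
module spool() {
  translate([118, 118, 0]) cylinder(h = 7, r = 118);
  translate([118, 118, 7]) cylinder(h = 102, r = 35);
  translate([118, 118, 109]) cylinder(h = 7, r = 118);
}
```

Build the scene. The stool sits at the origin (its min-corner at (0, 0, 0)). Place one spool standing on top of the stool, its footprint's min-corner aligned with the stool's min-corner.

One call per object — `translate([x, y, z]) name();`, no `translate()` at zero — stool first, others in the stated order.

stool();
translate([0, 0, 393]) spool();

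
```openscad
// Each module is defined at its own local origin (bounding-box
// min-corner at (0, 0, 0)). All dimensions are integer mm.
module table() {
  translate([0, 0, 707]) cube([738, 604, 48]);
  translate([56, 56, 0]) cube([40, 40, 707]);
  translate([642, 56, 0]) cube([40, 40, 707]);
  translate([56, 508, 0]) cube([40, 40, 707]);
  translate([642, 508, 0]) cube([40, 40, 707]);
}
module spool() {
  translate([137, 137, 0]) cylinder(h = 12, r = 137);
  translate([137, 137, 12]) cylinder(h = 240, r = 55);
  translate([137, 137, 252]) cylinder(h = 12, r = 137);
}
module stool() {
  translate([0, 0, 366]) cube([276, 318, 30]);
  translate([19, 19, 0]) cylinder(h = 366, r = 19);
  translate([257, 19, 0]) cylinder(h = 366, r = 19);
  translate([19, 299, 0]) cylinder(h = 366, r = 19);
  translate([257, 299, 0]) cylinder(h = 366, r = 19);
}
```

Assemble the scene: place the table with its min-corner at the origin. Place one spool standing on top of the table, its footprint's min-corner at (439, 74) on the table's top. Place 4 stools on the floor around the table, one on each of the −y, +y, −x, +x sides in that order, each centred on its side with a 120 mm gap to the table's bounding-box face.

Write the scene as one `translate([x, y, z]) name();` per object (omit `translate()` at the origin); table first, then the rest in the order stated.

table();
translate([439, 74, 755]) spool();
translate([231, -438, 0]) stool();
translate([231, 724, 0]) stool();
translate([-396, 143, 0]) stool();
translate([858, 143, 0]) stool();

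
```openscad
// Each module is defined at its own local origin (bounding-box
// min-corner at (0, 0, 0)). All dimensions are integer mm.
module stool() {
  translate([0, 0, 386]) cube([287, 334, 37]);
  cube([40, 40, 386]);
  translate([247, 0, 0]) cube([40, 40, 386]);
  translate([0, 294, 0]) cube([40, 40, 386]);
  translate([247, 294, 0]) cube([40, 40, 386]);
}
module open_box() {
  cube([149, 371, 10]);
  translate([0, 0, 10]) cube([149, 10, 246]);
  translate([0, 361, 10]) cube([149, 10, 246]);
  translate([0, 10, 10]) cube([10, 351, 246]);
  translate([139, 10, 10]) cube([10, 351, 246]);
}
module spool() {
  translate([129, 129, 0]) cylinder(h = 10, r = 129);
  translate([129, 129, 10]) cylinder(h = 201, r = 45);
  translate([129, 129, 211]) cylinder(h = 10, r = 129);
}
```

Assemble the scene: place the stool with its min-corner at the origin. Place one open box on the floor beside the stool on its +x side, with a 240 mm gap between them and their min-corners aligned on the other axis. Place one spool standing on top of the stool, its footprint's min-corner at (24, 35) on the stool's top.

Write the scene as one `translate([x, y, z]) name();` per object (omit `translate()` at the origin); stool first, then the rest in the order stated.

stool();
translate([527, 0, 0]) open_box();
translate([24, 35, 423]) spool();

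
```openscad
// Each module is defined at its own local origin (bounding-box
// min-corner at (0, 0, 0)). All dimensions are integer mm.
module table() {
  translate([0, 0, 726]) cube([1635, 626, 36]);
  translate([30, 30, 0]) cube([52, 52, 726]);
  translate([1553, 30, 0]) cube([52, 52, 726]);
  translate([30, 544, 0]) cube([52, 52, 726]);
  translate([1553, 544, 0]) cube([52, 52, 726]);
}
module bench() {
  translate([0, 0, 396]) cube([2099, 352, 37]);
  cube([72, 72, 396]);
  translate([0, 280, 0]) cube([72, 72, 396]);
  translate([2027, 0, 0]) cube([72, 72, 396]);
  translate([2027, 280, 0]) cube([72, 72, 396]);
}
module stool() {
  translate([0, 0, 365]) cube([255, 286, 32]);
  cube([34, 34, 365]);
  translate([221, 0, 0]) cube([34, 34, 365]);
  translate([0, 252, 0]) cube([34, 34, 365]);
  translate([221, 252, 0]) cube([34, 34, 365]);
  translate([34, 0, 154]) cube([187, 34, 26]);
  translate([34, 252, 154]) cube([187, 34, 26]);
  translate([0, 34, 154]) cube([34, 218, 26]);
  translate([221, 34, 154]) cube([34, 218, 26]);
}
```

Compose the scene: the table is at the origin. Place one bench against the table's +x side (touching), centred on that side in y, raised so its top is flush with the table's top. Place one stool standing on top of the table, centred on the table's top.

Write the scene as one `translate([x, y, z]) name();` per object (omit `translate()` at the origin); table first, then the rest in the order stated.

table();
translate([1635, 137, 329]) bench();
translate([690, 170, 762]) stool();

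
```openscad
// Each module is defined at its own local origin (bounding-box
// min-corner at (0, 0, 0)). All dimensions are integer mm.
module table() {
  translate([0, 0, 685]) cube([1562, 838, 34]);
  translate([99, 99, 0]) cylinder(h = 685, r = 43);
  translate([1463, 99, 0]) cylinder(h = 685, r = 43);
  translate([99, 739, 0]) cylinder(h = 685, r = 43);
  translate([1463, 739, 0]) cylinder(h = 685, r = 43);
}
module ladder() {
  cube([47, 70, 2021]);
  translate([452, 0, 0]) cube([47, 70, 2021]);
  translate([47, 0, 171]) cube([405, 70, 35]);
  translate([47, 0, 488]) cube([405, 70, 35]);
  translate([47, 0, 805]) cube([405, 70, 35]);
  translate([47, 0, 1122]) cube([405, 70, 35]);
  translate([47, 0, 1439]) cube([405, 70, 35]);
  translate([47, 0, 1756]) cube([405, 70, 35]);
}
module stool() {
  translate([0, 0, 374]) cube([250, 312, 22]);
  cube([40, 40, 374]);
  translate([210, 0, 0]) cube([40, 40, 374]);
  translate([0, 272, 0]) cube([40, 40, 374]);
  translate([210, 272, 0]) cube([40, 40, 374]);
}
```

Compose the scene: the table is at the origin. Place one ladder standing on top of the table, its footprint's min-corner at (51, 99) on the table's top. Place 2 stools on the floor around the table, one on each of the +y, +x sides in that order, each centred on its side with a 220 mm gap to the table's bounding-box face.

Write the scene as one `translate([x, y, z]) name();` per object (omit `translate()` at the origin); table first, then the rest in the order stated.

table();
translate([51, 99, 719]) ladder();
translate([656, 1058, 0]) stool();
translate([1782, 263, 0]) stool();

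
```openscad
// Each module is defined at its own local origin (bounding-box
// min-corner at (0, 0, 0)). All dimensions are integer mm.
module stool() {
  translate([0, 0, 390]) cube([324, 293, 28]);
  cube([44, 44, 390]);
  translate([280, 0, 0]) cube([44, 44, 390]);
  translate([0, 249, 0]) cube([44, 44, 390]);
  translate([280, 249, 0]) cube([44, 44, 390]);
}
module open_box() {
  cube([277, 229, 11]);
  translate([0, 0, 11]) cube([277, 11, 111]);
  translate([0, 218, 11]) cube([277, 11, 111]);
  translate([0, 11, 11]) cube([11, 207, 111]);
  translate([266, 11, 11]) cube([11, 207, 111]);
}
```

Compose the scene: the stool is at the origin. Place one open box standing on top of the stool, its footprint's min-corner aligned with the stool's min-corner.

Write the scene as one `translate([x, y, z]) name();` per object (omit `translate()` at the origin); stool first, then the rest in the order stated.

stool();
translate([0, 0, 418]) open_box();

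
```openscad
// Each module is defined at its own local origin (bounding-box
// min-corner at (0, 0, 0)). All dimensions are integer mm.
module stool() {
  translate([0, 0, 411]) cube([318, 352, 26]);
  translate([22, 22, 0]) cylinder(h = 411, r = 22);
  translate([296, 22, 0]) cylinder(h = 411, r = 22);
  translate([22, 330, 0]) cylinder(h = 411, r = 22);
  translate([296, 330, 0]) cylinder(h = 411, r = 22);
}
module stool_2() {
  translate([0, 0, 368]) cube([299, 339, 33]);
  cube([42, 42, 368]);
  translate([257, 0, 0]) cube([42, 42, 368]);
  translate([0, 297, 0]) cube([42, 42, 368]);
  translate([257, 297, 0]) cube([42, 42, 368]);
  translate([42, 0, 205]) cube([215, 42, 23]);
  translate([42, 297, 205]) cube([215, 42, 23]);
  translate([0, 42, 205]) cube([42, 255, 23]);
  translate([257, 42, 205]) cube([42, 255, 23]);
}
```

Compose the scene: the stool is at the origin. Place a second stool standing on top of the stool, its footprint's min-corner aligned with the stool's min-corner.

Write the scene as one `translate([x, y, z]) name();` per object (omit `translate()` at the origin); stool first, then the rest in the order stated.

stool();
translate([0, 0, 437]) stool_2();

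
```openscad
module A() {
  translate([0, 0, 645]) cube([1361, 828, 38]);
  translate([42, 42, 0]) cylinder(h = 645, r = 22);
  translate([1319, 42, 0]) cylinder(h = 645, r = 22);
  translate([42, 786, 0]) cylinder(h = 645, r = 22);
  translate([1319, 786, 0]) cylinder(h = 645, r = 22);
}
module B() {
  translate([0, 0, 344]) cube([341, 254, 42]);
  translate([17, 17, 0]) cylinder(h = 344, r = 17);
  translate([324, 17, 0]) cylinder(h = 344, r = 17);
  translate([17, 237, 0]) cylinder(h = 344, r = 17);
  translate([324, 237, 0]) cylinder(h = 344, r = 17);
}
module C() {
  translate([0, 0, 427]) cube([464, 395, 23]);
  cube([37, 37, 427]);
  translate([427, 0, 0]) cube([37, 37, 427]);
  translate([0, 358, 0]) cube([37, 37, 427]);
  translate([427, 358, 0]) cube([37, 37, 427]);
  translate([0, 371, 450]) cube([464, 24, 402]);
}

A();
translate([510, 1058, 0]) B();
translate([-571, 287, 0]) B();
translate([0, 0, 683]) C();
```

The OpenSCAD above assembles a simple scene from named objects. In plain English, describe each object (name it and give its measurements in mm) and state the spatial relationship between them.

A is a table: top 1361 mm (x) × 828 mm (y), 38 mm thick, upper face at z = 683 mm, on four round legs of 44 mm diameter, each leg's bounding box inset 20 mm from the nearest pair of top edges, running from z = 0 to the bottom of the top.

B is a four-legged stool. The seat is a 341×254×42 mm slab whose top surface is at z = 386 mm; four round legs, each 34 mm in diameter, run from the floor (z = 0) to the underside of the seat, each leg's axis is inset half a diameter from the nearest pair of seat edges (so the leg's bounding box is flush with the corner).

C is a chair: 464×395 mm seat, 23 mm thick, top at z = 450 mm, on four 37 mm square corner legs flush with the seat edges. A 24 mm thick backrest slab spans the full seat width, extending 402 mm above the seat top, its back face flush with the seat's +y edge.

Two stools sit around the table at the +y, −x sides. The chair is on top of the table.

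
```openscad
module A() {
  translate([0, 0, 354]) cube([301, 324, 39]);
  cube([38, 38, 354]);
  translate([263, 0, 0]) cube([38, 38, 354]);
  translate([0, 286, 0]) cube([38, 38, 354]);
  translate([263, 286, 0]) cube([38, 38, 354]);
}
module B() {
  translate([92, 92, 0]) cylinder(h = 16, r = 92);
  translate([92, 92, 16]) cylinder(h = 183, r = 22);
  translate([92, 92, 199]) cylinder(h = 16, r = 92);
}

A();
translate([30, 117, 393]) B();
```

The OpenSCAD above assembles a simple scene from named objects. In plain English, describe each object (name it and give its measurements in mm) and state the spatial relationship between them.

A is a simple wooden stool: a rectangular seat 301 mm (x) by 324 mm (y), 39 mm thick, top face at z = 393 mm, on four square legs, each 38×38 mm in cross-section. The legs rest on z = 0, each flush with a corner of the seat.

B is a spool: two coaxial disc flanges of radius 92 mm and thickness 16 mm, joined by a core cylinder of radius 22 mm and height 183 mm. The lower flange rests on z = 0 and the three cylinders share a vertical axis.

The spool is on top of the stool.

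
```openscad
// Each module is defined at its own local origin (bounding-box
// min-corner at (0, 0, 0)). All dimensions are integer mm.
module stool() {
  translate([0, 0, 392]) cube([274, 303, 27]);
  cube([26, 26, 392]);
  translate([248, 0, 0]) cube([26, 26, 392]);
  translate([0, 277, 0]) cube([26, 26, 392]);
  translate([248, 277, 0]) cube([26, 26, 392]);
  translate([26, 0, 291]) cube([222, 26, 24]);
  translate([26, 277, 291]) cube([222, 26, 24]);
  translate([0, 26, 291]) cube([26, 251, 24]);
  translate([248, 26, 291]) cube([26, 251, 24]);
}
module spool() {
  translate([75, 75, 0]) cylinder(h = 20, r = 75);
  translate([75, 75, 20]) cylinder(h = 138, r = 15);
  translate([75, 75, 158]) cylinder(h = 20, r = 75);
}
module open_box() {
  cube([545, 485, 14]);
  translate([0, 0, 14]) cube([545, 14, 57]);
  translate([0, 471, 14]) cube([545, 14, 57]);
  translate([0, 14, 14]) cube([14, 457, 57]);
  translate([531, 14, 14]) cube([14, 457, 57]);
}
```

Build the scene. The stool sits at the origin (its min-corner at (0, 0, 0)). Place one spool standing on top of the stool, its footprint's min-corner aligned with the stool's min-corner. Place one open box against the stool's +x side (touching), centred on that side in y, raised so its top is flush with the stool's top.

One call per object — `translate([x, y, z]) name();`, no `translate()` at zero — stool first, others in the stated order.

stool();
translate([0, 0, 419]) spool();
translate([274, -91, 348]) open_box();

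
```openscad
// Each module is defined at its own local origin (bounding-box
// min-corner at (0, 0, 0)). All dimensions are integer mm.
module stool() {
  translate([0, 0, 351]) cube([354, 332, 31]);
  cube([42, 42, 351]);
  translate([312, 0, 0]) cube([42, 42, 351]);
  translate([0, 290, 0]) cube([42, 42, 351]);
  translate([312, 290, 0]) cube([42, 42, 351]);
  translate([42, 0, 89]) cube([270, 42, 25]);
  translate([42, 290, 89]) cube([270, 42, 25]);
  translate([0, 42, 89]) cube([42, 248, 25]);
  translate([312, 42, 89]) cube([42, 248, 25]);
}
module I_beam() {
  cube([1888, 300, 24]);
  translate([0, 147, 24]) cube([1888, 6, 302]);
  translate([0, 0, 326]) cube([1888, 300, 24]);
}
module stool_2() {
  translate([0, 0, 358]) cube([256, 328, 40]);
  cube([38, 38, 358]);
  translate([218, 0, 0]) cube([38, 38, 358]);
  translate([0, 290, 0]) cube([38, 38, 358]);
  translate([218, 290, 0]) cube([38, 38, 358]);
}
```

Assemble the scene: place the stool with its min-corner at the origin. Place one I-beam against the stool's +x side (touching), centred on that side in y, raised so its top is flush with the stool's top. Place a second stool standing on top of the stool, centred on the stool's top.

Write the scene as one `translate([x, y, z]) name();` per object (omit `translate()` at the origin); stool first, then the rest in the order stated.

stool();
translate([354, 16, 32]) I_beam();
translate([49, 2, 382]) stool_2();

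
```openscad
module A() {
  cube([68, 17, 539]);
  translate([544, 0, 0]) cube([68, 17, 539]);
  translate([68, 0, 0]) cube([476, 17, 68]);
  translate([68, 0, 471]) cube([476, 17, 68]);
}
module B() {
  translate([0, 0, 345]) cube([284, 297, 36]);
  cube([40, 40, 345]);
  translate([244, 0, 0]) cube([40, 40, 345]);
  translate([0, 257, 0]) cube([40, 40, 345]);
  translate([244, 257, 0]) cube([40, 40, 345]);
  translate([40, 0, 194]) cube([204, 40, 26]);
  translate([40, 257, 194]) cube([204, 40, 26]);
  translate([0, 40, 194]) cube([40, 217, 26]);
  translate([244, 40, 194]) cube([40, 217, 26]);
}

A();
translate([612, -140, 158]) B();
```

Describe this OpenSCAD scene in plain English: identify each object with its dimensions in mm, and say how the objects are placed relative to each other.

A is a picture frame with a 476×403 mm rectangular opening (x by z) and a uniform 68 mm border on every side. Frame depth is 17 mm along y. It is built from two vertical stiles running the full outside height and two horizontal rails spanning the gap between the stiles.

B is a four-legged stool. The seat is a 284×297×36 mm slab whose top surface is at z = 381 mm; four square legs, each 40×40 mm in cross-section, run from the floor (z = 0) to the underside of the seat, each flush with a corner of the seat. Four stretchers, 40 mm wide and 26 mm tall, connect adjacent legs with their undersides at z = 194 mm, each running between the inner faces of the legs it joins and aligned with the legs' outer faces on the other axis.

The stool is beside the picture frame with their tops flush at z = 539.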